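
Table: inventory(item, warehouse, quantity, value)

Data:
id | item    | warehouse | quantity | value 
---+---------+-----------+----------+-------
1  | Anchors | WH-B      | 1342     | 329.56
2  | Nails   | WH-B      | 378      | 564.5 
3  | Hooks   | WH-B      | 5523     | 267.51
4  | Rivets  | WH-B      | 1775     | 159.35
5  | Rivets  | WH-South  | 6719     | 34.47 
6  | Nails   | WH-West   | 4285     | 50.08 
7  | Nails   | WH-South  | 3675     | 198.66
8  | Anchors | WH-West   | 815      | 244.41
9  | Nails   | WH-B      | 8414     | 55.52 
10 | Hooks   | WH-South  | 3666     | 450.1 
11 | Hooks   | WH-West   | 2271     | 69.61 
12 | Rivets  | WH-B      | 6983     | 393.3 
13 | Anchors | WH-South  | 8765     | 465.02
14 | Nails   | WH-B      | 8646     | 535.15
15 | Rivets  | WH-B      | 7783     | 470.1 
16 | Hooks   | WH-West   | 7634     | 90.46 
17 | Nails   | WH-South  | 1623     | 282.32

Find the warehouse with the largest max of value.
SELECT warehouse, MAX(value) as val
FROM inventory
GROUP BY warehouse
ORDER BY val DESC
LIMIT 1

Result: WH-B with max(value) = 564.50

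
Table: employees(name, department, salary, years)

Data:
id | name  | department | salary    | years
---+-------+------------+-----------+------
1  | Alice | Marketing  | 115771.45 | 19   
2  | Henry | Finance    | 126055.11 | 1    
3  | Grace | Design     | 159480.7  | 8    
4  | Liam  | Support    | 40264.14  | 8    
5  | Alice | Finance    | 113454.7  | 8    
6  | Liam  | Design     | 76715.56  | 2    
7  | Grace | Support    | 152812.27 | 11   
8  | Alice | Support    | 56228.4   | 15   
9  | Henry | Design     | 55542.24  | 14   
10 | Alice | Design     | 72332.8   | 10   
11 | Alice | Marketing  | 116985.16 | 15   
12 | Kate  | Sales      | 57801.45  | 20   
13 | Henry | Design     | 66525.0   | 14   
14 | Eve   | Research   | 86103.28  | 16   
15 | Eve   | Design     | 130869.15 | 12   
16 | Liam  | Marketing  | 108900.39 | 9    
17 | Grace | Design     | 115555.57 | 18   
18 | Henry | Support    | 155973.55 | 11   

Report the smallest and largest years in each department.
SELECT department, MIN(years), MAX(years)
FROM employees
GROUP BY department

Result:
  Design: min=2, max=18
  Finance: min=1, max=8
  Marketing: min=9, max=19
  Research: min=16, max=16
  Sales: min=20, max=20
  Support: min=8, max=15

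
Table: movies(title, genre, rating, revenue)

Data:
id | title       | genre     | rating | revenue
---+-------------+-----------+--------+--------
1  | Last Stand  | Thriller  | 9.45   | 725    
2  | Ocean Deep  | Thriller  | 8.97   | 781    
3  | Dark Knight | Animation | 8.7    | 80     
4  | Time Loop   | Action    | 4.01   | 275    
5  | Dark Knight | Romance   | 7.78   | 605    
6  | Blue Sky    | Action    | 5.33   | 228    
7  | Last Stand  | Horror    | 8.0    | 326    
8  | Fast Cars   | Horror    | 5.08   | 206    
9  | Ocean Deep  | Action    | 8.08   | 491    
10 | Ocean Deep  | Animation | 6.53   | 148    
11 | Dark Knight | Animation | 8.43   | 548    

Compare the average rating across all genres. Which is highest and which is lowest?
SELECT genre, AVG(rating)
FROM movies
GROUP BY genre
ORDER BY AVG(rating)

All groups:
  Action: 5.81
  Horror: 6.54
  Romance: 7.78
  Animation: 7.89
  Thriller: 9.21

Highest: Thriller (9.21)
Lowest: Action (5.81)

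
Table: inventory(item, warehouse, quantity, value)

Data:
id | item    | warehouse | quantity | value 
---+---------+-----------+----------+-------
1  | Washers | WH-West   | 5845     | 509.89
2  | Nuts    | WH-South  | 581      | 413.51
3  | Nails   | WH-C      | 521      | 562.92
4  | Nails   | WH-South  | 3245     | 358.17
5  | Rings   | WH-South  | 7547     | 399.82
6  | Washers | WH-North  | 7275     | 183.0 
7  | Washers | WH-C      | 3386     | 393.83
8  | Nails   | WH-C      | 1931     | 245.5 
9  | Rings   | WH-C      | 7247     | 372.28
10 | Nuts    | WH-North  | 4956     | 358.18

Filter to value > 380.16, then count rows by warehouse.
SELECT warehouse, COUNT(*)
FROM inventory
WHERE value > 380.16
GROUP BY warehouse

Note: WHERE filters rows before grouping.

Result:
  WH-C: 2
  WH-South: 2
  WH-West: 1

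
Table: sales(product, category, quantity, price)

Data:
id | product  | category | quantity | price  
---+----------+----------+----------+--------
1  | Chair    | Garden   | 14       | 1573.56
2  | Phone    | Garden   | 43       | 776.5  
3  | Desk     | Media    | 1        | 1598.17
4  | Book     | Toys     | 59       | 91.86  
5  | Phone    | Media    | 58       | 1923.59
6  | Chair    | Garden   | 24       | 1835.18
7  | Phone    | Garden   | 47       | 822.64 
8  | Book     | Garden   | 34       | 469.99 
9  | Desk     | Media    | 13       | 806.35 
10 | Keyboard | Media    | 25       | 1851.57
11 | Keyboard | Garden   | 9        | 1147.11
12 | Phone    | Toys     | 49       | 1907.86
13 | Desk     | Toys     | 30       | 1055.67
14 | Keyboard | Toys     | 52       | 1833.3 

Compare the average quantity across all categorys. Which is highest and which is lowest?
SELECT category, AVG(quantity)
FROM sales
GROUP BY category
ORDER BY AVG(quantity)

All groups:
  Media: 24.25
  Garden: 28.50
  Toys: 47.50

Highest: Toys (47.50)
Lowest: Media (24.25)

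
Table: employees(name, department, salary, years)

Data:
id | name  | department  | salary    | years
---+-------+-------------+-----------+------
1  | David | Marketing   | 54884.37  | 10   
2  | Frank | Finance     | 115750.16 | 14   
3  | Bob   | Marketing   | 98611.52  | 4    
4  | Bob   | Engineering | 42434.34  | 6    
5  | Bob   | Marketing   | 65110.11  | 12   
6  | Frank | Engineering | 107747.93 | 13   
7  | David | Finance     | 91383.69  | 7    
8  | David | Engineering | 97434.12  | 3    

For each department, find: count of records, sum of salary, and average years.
SELECT department,
       COUNT(*) as cnt,
       SUM(salary) as total_salary,
       AVG(years) as avg_years
FROM employees
GROUP BY department

Result:
  Engineering: 3 records, 247616.39 total salary, 7.33 avg years
  Finance: 2 records, 207133.85 total salary, 10.50 avg years
  Marketing: 3 records, 218606.00 total salary, 8.67 avg years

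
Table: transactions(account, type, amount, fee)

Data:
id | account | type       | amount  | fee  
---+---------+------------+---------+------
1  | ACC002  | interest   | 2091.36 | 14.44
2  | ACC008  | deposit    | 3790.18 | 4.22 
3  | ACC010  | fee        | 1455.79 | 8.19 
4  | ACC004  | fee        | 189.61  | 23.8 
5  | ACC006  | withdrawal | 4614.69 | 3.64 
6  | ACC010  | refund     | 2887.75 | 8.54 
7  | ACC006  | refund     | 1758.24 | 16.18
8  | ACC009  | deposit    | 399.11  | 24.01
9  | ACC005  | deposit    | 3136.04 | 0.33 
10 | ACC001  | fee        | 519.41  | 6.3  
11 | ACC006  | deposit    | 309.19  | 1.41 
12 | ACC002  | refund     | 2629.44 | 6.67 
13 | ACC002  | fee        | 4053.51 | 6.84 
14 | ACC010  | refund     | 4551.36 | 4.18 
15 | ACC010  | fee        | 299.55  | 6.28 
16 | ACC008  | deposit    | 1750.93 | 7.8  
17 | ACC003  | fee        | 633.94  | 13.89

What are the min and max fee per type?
SELECT type, MIN(fee), MAX(fee)
FROM transactions
GROUP BY type

Result:
  deposit: min=0.33, max=24.01
  fee: min=6.28, max=23.80
  interest: min=14.44, max=14.44
  refund: min=4.18, max=16.18
  withdrawal: min=3.64, max=3.64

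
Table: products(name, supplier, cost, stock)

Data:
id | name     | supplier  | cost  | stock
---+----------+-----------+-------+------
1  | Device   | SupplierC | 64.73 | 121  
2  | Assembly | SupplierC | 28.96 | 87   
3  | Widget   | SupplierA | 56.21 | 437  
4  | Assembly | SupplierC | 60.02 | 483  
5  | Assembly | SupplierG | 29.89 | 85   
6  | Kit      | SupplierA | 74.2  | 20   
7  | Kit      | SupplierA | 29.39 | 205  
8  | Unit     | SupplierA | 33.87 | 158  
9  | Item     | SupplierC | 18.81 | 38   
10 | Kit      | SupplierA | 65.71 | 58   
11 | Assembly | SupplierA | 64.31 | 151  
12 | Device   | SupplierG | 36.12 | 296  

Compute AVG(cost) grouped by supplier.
SELECT supplier, AVG(cost) as result
FROM products
GROUP BY supplier

Result:
  SupplierA: 53.95
  SupplierC: 43.13
  SupplierG: 33.01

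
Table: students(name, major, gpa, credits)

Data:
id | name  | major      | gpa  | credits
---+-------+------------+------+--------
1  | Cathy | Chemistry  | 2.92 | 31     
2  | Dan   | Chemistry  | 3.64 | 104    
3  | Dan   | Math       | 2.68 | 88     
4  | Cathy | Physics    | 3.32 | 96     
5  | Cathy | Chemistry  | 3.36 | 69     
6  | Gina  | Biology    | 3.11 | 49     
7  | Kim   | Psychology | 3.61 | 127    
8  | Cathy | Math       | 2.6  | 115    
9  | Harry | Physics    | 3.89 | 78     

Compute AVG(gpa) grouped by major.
SELECT major, AVG(gpa) as result
FROM students
GROUP BY major

Result:
  Biology: 3.11
  Chemistry: 3.31
  Math: 2.64
  Physics: 3.61
  Psychology: 3.61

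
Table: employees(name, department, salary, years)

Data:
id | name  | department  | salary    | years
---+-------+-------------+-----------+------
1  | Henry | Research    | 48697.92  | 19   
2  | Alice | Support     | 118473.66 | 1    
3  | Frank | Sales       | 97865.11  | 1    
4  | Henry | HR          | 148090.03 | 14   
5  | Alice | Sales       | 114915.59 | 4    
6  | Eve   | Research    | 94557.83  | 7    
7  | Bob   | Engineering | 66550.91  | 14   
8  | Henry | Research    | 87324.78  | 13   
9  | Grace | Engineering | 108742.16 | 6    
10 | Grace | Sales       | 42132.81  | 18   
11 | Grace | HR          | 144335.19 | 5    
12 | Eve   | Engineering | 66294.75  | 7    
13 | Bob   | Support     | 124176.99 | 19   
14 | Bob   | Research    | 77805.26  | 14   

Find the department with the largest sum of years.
SELECT department, SUM(years) as val
FROM employees
GROUP BY department
ORDER BY val DESC
LIMIT 1

Result: Research with sum(years) = 53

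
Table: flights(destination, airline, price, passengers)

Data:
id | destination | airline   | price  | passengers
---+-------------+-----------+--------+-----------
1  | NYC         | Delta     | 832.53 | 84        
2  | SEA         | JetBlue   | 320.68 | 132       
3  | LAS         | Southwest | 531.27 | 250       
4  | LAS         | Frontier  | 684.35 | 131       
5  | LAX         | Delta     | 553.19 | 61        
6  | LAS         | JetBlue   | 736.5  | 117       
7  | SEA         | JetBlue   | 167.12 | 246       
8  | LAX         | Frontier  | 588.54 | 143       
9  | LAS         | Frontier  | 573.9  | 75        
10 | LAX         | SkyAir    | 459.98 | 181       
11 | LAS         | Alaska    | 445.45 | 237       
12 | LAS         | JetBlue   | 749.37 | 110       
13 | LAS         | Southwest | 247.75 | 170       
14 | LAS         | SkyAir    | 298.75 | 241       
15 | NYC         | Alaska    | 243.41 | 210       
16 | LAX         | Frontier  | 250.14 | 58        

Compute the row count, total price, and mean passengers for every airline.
SELECT airline,
       COUNT(*) as cnt,
       SUM(price) as total_price,
       AVG(passengers) as avg_passengers
FROM flights
GROUP BY airline

Result:
  Alaska: 2 records, 688.86 total price, 223.50 avg passengers
  Delta: 2 records, 1385.72 total price, 72.50 avg passengers
  Frontier: 4 records, 2096.93 total price, 101.75 avg passengers
  JetBlue: 4 records, 1973.67 total price, 151.25 avg passengers
  SkyAir: 2 records, 758.73 total price, 211.00 avg passengers
  Southwest: 2 records, 779.02 total price, 210.00 avg passengers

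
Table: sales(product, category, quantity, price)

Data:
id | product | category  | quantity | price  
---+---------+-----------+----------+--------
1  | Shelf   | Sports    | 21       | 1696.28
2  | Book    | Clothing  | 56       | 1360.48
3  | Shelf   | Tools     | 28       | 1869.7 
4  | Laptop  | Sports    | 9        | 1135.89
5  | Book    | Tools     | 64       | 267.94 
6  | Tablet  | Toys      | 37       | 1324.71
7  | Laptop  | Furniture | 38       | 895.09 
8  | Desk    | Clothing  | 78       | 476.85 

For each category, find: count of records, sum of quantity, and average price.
SELECT category,
       COUNT(*) as cnt,
       SUM(quantity) as total_quantity,
       AVG(price) as avg_price
FROM sales
GROUP BY category

Result:
  Clothing: 2 records, 134 total quantity, 918.67 avg price
  Furniture: 1 records, 38 total quantity, 895.09 avg price
  Sports: 2 records, 30 total quantity, 1416.09 avg price
  Tools: 2 records, 92 total quantity, 1068.82 avg price
  Toys: 1 records, 37 total quantity, 1324.71 avg price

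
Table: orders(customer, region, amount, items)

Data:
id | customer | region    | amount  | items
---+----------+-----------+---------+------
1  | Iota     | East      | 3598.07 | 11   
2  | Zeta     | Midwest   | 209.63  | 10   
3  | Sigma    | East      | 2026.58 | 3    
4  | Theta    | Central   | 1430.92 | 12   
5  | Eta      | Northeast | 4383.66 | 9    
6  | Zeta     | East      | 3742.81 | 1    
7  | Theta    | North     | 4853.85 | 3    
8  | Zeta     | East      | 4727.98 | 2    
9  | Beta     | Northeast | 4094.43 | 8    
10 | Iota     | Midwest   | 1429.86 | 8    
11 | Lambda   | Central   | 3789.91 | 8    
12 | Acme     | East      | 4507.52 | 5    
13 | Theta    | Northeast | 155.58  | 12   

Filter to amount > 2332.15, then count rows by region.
SELECT region, COUNT(*)
FROM orders
WHERE amount > 2332.15
GROUP BY region

Note: WHERE filters rows before grouping.

Result:
  Central: 1
  East: 4
  North: 1
  Northeast: 2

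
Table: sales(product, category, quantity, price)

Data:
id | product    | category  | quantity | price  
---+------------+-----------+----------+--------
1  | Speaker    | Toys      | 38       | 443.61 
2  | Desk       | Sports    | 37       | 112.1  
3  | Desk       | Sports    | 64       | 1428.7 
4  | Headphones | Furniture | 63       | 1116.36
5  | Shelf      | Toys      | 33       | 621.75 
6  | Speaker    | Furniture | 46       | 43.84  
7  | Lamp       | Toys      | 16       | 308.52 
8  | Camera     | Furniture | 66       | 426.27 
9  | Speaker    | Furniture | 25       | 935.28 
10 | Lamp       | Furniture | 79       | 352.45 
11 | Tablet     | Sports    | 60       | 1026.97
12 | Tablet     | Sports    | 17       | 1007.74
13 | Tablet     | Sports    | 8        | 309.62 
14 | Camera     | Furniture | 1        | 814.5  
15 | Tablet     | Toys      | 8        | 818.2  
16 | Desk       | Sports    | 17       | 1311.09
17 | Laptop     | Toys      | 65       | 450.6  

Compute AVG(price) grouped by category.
SELECT category, AVG(price) as result
FROM sales
GROUP BY category

Result:
  Furniture: 614.78
  Sports: 866.04
  Toys: 528.54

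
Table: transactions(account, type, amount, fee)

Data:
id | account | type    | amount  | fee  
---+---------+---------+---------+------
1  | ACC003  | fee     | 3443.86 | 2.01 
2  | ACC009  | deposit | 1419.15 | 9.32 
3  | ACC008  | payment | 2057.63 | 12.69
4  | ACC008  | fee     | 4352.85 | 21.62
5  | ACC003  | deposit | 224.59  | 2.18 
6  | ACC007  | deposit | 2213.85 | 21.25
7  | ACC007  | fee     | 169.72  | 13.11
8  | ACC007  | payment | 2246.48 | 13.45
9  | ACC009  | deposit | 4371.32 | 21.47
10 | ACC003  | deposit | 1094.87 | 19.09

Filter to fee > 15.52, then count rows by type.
SELECT type, COUNT(*)
FROM transactions
WHERE fee > 15.52
GROUP BY type

Note: WHERE filters rows before grouping.

Result:
  deposit: 3
  fee: 1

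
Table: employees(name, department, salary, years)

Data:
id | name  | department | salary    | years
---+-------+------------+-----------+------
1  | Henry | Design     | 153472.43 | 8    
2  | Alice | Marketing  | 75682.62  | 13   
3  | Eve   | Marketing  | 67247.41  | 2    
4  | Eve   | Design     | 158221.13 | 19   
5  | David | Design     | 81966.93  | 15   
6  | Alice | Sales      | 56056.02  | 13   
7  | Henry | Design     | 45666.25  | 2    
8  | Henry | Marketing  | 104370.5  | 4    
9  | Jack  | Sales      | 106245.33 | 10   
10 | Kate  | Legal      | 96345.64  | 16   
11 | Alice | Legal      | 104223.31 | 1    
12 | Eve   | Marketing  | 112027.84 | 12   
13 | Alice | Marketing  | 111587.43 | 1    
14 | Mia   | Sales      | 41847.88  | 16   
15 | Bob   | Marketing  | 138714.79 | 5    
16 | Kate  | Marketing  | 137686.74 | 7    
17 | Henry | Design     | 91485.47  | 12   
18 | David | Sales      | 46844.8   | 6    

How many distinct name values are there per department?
SELECT department, COUNT(DISTINCT name)
FROM employees
GROUP BY department

Result:
  Design: 3 distinct
  Legal: 2 distinct
  Marketing: 5 distinct
  Sales: 4 distinct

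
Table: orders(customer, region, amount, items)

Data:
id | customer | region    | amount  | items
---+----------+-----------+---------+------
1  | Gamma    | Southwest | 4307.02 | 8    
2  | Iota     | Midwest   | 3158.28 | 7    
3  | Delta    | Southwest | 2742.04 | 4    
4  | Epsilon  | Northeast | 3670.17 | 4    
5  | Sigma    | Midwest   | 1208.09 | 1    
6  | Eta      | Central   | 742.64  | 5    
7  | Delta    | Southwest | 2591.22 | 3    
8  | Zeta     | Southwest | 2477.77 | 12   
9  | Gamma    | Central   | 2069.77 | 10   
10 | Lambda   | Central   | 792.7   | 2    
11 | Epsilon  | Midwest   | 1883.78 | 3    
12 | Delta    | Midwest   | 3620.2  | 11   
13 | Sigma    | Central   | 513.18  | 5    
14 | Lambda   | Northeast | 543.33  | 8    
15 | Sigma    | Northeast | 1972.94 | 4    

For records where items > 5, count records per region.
SELECT region, COUNT(*)
FROM orders
WHERE items > 5
GROUP BY region

Note: WHERE filters rows before grouping.

Result:
  Central: 1
  Midwest: 2
  Northeast: 1
  Southwest: 2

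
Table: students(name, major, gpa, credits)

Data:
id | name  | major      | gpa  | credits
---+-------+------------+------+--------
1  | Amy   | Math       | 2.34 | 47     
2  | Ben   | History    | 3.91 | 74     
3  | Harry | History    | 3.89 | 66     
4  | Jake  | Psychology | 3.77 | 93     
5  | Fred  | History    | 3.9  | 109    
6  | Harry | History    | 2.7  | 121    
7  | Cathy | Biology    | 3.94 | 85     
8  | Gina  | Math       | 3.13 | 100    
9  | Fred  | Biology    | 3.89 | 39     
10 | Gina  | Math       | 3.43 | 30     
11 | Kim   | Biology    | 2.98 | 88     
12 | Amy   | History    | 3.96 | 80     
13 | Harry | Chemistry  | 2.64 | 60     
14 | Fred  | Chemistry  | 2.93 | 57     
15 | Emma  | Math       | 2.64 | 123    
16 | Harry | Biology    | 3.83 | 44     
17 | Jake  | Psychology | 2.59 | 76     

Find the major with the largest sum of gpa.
SELECT major, SUM(gpa) as val
FROM students
GROUP BY major
ORDER BY val DESC
LIMIT 1

Result: History with sum(gpa) = 18.36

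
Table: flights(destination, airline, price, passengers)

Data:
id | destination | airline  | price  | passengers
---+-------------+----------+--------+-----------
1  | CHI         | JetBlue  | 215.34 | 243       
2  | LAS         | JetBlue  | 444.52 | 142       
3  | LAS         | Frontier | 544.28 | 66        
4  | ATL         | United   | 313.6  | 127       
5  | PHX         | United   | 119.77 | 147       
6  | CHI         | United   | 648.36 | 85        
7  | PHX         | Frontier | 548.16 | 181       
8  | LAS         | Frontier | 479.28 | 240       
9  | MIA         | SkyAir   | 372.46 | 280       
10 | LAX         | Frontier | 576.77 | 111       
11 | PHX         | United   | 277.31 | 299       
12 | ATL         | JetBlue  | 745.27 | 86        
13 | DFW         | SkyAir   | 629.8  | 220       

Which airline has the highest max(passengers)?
SELECT airline, MAX(passengers) as val
FROM flights
GROUP BY airline
ORDER BY val DESC
LIMIT 1

Result: United with max(passengers) = 299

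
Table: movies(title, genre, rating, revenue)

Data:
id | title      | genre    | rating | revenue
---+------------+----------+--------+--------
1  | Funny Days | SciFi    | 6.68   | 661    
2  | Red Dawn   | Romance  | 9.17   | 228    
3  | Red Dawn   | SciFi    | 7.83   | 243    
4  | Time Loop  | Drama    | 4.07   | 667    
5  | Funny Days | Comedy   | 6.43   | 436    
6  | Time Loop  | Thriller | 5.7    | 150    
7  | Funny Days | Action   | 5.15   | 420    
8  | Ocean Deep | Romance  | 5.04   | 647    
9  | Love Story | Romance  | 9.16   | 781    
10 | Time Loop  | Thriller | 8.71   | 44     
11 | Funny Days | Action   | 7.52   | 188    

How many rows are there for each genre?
SELECT genre, COUNT(*) as count
FROM movies
GROUP BY genre

Result:
  Action: 2
  Comedy: 1
  Drama: 1
  Romance: 3
  SciFi: 2
  Thriller: 2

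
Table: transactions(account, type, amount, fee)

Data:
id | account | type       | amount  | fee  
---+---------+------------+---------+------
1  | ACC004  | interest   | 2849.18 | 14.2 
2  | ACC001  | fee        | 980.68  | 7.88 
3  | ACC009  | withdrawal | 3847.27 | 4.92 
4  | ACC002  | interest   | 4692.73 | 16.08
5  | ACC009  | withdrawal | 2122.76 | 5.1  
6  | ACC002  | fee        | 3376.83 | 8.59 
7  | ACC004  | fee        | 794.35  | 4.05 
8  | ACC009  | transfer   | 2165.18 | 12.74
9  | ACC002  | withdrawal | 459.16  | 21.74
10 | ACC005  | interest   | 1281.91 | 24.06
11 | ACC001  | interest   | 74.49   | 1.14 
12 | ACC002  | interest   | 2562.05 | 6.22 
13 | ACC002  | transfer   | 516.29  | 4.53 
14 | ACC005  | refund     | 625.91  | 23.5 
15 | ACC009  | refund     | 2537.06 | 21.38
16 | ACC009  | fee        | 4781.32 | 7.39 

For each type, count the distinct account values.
SELECT type, COUNT(DISTINCT account)
FROM transactions
GROUP BY type

Result:
  fee: 4 distinct
  interest: 4 distinct
  refund: 2 distinct
  transfer: 2 distinct
  withdrawal: 2 distinct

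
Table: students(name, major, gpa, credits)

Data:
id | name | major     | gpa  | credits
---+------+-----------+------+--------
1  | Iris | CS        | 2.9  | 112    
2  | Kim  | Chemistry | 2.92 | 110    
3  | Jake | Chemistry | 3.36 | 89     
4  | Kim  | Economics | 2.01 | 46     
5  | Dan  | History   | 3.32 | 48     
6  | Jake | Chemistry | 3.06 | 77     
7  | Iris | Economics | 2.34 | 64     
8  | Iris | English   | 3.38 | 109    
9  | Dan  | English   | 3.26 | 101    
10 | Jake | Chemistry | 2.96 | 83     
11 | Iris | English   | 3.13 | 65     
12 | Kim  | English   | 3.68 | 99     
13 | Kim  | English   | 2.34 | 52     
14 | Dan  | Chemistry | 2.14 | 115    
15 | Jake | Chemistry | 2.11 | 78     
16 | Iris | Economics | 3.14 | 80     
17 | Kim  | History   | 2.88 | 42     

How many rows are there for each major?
SELECT major, COUNT(*) as count
FROM students
GROUP BY major

Result:
  CS: 1
  Chemistry: 6
  Economics: 3
  English: 5
  History: 2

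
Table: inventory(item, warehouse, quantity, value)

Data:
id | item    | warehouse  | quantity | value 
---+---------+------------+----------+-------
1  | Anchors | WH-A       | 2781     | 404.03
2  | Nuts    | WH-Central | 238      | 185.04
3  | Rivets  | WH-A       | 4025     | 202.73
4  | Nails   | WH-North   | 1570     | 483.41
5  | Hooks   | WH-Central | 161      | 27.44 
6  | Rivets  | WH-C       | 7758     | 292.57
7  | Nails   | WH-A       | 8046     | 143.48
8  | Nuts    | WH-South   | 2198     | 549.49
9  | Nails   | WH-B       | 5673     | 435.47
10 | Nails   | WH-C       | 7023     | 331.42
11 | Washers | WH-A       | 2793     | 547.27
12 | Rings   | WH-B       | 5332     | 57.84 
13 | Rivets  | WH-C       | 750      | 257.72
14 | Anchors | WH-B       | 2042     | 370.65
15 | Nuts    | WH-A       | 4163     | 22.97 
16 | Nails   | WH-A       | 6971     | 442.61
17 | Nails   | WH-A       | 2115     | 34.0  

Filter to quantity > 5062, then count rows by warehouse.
SELECT warehouse, COUNT(*)
FROM inventory
WHERE quantity > 5062
GROUP BY warehouse

Note: WHERE filters rows before grouping.

Result:
  WH-A: 2
  WH-B: 2
  WH-C: 2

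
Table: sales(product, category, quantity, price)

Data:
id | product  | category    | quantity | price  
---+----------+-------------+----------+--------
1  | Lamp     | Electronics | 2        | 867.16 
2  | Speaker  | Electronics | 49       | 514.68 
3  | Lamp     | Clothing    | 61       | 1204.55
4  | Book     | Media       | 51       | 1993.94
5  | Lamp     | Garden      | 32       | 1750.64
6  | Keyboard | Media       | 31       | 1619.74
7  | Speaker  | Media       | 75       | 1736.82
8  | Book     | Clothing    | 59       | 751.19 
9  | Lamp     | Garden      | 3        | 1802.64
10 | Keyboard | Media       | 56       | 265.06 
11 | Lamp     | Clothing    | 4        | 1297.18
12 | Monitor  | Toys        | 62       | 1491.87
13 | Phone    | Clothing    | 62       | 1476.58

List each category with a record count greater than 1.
SELECT category, COUNT(*) as cnt
FROM sales
GROUP BY category
HAVING COUNT(*) > 1

Result:
  Clothing: 4
  Electronics: 2
  Garden: 2
  Media: 4

Note: HAVING filters groups after aggregation, WHERE filters rows before.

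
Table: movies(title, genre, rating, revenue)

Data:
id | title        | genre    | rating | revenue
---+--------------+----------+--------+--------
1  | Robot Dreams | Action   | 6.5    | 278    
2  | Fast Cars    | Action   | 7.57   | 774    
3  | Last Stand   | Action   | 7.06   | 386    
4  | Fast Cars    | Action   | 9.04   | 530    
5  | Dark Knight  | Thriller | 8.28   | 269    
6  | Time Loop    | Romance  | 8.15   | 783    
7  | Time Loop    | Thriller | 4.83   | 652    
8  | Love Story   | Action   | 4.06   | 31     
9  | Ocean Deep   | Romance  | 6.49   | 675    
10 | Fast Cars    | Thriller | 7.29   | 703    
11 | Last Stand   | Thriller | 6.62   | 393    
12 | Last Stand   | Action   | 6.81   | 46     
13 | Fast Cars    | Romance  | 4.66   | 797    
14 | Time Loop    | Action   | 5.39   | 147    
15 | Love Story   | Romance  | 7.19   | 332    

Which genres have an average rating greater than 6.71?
SELECT genre, AVG(rating)
FROM movies
GROUP BY genre
HAVING AVG(rating) > 6.71

Result:
  Thriller: avg=6.76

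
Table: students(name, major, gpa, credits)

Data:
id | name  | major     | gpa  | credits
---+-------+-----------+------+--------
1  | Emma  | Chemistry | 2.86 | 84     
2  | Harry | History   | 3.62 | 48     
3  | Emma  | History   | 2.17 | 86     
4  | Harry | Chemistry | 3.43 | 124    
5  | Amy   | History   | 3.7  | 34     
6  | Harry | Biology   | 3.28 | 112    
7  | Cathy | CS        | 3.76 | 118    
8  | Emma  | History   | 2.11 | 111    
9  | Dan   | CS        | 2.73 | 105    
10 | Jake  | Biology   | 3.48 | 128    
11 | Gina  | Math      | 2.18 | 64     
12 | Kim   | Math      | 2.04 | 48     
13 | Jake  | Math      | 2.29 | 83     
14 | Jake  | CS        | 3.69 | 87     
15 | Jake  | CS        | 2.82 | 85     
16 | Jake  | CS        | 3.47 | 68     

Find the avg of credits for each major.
SELECT major, AVG(credits) as result
FROM students
GROUP BY major

Result:
  Biology: 120.00
  CS: 92.60
  Chemistry: 104.00
  History: 69.75
  Math: 65.00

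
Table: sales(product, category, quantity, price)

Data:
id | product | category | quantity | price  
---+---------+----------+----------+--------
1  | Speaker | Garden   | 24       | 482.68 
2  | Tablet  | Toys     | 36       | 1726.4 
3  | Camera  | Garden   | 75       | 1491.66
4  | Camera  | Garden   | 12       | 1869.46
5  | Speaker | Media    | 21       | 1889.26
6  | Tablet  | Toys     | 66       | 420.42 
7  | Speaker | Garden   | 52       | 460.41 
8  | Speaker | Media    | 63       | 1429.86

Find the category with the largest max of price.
SELECT category, MAX(price) as val
FROM sales
GROUP BY category
ORDER BY val DESC
LIMIT 1

Result: Media with max(price) = 1889.26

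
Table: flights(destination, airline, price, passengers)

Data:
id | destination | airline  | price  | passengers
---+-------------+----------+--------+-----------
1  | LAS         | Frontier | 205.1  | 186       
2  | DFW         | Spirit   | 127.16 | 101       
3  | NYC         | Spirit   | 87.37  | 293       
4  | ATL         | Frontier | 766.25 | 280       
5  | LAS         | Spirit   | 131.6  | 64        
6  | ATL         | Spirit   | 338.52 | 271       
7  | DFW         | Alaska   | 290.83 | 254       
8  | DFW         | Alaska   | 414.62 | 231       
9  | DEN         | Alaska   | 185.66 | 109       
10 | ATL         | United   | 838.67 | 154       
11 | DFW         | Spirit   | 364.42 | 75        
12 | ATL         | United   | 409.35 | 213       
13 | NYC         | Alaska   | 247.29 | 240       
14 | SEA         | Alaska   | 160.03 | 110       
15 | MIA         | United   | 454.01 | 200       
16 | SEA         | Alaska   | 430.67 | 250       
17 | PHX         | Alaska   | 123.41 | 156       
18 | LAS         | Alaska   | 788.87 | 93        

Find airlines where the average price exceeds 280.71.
SELECT airline, AVG(price)
FROM flights
GROUP BY airline
HAVING AVG(price) > 280.71

Result:
  Alaska: avg=330.17
  Frontier: avg=485.68
  United: avg=567.34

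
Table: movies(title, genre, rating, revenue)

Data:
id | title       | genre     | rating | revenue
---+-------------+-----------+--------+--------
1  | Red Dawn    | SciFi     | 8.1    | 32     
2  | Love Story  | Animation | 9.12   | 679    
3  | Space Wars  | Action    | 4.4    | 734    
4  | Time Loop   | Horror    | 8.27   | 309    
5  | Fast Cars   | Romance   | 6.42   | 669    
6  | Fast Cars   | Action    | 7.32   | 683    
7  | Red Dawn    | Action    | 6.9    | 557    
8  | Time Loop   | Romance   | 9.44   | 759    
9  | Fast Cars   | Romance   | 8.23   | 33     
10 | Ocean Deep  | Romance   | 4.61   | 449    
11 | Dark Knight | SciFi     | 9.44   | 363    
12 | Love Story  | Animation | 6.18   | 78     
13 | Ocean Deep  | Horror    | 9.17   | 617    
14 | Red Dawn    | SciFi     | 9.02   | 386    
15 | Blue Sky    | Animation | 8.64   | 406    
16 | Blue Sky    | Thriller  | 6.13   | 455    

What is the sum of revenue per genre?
SELECT genre, SUM(revenue) as result
FROM movies
GROUP BY genre

Result:
  Action: 1974
  Animation: 1163
  Horror: 926
  Romance: 1910
  SciFi: 781
  Thriller: 455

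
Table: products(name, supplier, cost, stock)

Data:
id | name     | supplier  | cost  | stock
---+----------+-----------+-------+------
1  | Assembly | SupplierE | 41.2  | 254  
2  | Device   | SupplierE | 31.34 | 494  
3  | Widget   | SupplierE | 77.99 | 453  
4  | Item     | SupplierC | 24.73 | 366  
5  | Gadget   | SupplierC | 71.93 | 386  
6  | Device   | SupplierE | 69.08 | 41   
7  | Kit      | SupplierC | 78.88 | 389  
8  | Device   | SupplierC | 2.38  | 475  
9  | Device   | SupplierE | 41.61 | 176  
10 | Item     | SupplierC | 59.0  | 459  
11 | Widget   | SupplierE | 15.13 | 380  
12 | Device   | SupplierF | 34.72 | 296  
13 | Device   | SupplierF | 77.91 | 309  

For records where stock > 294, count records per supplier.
SELECT supplier, COUNT(*)
FROM products
WHERE stock > 294
GROUP BY supplier

Note: WHERE filters rows before grouping.

Result:
  SupplierC: 5
  SupplierE: 3
  SupplierF: 2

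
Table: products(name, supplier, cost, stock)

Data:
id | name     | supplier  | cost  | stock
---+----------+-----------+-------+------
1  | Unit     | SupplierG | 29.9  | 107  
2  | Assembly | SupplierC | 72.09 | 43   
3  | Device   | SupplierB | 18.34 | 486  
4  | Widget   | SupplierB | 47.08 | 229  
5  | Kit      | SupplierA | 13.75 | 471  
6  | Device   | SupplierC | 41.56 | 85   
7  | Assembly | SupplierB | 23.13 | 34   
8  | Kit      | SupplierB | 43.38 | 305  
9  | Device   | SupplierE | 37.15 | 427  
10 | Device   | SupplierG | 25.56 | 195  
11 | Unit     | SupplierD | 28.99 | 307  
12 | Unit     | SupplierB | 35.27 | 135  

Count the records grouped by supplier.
SELECT supplier, COUNT(*) as count
FROM products
GROUP BY supplier

Result:
  SupplierA: 1
  SupplierB: 5
  SupplierC: 2
  SupplierD: 1
  SupplierE: 1
  SupplierG: 2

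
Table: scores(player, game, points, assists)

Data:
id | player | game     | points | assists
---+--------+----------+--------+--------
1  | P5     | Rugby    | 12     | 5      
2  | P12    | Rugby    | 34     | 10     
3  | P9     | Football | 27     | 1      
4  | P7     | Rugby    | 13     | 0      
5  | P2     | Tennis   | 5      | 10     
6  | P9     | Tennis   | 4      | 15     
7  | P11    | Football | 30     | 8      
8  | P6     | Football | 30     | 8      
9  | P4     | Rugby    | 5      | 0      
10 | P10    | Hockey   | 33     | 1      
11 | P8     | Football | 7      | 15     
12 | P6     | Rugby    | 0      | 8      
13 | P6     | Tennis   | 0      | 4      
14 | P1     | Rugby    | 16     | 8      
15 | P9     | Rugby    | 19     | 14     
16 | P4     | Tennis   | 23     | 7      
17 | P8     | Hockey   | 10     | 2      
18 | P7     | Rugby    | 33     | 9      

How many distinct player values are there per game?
SELECT game, COUNT(DISTINCT player)
FROM scores
GROUP BY game

Result:
  Football: 4 distinct
  Hockey: 2 distinct
  Rugby: 7 distinct
  Tennis: 4 distinct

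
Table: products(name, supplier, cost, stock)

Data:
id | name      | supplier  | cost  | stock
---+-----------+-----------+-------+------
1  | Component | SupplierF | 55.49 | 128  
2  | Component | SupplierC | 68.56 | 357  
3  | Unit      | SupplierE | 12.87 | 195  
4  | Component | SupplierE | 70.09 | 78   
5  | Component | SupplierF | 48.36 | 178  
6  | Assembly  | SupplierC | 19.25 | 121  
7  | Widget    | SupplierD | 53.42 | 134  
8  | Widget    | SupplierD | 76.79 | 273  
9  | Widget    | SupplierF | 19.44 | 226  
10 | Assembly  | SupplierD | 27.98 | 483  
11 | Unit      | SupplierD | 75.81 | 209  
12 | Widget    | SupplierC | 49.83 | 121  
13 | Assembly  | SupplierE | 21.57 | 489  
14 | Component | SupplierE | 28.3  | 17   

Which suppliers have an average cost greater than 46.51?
SELECT supplier, AVG(cost)
FROM products
GROUP BY supplier
HAVING AVG(cost) > 46.51

Result:
  SupplierD: avg=58.50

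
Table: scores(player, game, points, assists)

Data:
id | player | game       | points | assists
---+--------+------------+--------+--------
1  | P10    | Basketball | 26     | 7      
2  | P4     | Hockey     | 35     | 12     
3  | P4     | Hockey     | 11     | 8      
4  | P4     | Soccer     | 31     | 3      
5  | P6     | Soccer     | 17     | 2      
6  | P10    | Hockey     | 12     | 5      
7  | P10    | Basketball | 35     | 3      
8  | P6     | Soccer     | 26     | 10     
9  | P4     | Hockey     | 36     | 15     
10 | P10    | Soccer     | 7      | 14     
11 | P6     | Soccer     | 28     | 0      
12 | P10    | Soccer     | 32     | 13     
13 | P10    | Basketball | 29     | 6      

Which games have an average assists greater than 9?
SELECT game, AVG(assists)
FROM scores
GROUP BY game
HAVING AVG(assists) > 9

Result:
  Hockey: avg=10.00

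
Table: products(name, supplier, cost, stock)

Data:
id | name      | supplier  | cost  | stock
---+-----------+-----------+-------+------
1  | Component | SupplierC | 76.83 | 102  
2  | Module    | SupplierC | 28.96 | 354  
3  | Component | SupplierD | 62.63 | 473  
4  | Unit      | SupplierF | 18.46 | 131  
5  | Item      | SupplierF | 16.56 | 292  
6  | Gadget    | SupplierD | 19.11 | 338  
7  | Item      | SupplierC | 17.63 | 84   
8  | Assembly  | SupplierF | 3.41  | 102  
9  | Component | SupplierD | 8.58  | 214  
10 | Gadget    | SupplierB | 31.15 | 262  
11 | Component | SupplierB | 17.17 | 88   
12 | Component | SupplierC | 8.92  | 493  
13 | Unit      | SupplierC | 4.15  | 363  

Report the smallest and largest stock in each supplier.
SELECT supplier, MIN(stock), MAX(stock)
FROM products
GROUP BY supplier

Result:
  SupplierB: min=88, max=262
  SupplierC: min=84, max=493
  SupplierD: min=214, max=473
  SupplierF: min=102, max=292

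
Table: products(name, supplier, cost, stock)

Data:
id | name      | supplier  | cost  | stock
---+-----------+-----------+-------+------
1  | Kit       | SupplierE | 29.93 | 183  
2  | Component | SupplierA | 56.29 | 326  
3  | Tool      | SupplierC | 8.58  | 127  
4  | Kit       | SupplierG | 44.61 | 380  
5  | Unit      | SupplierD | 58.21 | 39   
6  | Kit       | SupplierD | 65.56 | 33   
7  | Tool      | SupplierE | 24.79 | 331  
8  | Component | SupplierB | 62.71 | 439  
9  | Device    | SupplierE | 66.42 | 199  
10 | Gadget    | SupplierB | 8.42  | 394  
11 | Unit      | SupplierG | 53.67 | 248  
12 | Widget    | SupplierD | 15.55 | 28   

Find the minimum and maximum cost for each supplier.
SELECT supplier, MIN(cost), MAX(cost)
FROM products
GROUP BY supplier

Result:
  SupplierA: min=56.29, max=56.29
  SupplierB: min=8.42, max=62.71
  SupplierC: min=8.58, max=8.58
  SupplierD: min=15.55, max=65.56
  SupplierE: min=24.79, max=66.42
  SupplierG: min=44.61, max=53.67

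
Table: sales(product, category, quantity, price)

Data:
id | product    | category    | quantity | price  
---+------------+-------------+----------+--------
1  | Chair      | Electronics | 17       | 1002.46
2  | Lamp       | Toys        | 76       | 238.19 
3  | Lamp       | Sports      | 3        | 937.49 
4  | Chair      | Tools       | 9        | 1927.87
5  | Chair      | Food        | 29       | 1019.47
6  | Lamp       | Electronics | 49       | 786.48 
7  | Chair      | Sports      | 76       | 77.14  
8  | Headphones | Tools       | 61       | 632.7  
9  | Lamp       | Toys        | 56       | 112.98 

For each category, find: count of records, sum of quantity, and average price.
SELECT category,
       COUNT(*) as cnt,
       SUM(quantity) as total_quantity,
       AVG(price) as avg_price
FROM sales
GROUP BY category

Result:
  Electronics: 2 records, 66 total quantity, 894.47 avg price
  Food: 1 records, 29 total quantity, 1019.47 avg price
  Sports: 2 records, 79 total quantity, 507.32 avg price
  Tools: 2 records, 70 total quantity, 1280.29 avg price
  Toys: 2 records, 132 total quantity, 175.59 avg price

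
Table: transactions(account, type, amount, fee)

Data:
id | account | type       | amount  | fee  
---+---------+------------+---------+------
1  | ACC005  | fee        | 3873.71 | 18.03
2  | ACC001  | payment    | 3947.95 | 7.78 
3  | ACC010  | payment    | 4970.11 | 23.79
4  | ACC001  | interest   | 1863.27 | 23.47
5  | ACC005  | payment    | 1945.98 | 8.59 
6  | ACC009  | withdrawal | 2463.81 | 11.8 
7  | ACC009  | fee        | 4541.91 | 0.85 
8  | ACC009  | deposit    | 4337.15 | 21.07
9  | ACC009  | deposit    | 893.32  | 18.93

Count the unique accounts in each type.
SELECT type, COUNT(DISTINCT account)
FROM transactions
GROUP BY type

Result:
  deposit: 1 distinct
  fee: 2 distinct
  interest: 1 distinct
  payment: 3 distinct
  withdrawal: 1 distinct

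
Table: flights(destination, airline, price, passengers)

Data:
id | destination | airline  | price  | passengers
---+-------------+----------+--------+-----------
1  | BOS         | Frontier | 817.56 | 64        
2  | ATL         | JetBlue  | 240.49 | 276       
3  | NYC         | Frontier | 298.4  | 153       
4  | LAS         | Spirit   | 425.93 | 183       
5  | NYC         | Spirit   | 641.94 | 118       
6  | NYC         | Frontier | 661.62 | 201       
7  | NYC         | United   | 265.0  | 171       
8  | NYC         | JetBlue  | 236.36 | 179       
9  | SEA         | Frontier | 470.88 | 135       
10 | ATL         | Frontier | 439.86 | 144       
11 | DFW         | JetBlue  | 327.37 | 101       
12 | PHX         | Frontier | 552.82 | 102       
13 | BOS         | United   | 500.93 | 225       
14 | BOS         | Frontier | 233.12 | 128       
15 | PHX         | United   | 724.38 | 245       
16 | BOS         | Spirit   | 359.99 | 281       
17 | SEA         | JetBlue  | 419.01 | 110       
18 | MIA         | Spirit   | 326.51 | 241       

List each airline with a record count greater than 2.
SELECT airline, COUNT(*) as cnt
FROM flights
GROUP BY airline
HAVING COUNT(*) > 2

Result:
  Frontier: 7
  JetBlue: 4
  Spirit: 4
  United: 3

Note: HAVING filters groups after aggregation, WHERE filters rows before.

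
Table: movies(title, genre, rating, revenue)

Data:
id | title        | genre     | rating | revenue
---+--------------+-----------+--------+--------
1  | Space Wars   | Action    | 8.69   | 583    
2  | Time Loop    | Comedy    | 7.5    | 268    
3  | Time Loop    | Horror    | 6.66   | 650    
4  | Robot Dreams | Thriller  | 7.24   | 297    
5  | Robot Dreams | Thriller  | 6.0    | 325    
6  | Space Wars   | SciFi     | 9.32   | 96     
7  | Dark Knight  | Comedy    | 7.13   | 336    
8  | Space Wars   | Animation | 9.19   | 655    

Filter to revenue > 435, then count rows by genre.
SELECT genre, COUNT(*)
FROM movies
WHERE revenue > 435
GROUP BY genre

Note: WHERE filters rows before grouping.

Result:
  Action: 1
  Animation: 1
  Horror: 1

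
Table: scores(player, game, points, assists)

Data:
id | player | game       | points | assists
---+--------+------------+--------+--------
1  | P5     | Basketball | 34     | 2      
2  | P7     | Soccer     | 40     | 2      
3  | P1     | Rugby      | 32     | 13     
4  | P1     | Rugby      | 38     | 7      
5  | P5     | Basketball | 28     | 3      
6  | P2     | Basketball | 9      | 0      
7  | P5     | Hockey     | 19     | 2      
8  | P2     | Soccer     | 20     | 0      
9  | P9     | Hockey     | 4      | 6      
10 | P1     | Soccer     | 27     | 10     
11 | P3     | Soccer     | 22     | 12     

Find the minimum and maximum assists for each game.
SELECT game, MIN(assists), MAX(assists)
FROM scores
GROUP BY game

Result:
  Basketball: min=0, max=3
  Hockey: min=2, max=6
  Rugby: min=7, max=13
  Soccer: min=0, max=12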